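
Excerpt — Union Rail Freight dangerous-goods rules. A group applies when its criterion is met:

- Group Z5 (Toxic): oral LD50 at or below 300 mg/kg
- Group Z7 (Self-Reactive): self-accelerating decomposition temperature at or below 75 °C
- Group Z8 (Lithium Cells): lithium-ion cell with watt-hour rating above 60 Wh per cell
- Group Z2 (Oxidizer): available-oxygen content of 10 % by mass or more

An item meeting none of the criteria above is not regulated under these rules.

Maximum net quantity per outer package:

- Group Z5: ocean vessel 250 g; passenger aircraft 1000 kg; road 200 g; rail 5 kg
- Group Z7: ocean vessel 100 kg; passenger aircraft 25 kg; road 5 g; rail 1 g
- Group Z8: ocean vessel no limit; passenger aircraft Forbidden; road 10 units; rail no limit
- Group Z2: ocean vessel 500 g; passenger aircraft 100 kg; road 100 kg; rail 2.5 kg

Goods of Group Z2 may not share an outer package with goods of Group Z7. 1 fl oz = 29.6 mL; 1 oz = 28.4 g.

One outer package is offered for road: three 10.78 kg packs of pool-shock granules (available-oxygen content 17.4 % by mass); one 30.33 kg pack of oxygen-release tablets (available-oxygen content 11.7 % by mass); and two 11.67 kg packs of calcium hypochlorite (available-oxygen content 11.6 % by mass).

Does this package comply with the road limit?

Available-oxygen content 17.4 % by mass meets the Group Z2 criterion (Oxidizer), so the pool-shock granules are Group Z2.
With available-oxygen content 11.7 % by mass (≥ 10 % by mass), the oxygen-release tablets fall in Group Z2.
Calcium hypochlorite: available-oxygen content 11.6 % by mass ≥ 10 % by mass → Group Z2 (Oxidizer).
Total Group Z2: (three 10.78 kg packs = 32.34 kg) + 30.33 kg + (two 11.67 kg packs = 23.34 kg) = 86.01 kg.
That is within the Group Z2 road limit of 100 kg.

Yes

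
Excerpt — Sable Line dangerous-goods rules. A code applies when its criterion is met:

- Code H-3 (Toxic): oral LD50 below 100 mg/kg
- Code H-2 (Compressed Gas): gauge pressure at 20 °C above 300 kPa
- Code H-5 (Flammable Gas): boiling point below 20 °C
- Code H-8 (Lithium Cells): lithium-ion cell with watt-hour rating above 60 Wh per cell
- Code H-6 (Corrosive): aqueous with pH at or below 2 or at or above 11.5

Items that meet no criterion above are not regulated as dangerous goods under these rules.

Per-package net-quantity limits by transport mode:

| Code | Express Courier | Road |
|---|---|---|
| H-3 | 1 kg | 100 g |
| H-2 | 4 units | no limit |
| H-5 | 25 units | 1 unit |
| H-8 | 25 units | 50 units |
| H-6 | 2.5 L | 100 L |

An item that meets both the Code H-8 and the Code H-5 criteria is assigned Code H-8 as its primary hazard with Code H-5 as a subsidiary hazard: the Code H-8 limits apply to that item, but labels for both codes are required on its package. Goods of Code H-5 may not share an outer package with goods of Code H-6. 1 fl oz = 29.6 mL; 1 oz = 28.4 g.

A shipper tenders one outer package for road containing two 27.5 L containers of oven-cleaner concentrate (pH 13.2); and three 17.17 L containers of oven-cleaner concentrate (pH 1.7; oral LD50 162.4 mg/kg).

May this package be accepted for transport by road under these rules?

No

The oven-cleaner concentrate has pH 13.2, which is ≥ 11.5, so it is Code H-6 (Corrosive).
With pH 1.7 (≤ 2), the oven-cleaner concentrate falls in Code H-6.
Code H-6 net quantity: (two 27.5 L containers = 55 L) + (three 17.17 L containers = 51.51 L) = 106.51 L.
That exceeds the Code H-6 road limit of 100 L.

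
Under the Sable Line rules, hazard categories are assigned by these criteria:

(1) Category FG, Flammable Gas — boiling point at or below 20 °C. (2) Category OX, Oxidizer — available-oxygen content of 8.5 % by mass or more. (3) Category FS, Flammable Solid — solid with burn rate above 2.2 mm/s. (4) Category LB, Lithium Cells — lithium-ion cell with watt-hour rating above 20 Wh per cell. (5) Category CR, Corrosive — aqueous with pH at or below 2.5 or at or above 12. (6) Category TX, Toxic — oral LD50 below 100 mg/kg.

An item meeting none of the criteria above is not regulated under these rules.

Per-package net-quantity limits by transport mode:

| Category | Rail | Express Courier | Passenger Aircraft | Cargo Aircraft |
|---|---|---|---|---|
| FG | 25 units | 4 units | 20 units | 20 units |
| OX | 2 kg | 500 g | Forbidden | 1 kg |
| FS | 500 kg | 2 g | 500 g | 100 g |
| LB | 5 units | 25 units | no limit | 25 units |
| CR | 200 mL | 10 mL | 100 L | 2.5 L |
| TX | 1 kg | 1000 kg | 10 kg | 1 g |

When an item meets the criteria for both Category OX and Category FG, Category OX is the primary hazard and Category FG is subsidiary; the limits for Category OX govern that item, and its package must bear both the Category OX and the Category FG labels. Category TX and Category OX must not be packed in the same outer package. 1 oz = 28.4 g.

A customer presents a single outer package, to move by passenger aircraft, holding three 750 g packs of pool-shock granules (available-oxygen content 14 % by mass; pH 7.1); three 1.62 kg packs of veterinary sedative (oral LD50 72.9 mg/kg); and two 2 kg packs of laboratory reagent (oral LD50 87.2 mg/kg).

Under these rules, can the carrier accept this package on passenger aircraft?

The pool-shock granules have available-oxygen content 14 % by mass, which is ≥ 8.5 % by mass, so they are Category OX (Oxidizer).
The veterinary sedative has oral LD50 72.9 mg/kg, which is < 100 mg/kg, so it is Category TX (Toxic).
Laboratory reagent: oral LD50 87.2 mg/kg < 100 mg/kg → Category TX (Toxic).
Total Category TX: (three 1.62 kg packs = 4.86 kg) + (two 2 kg packs = 4 kg) = 8.86 kg.
That is within the Category TX passenger aircraft limit of 10 kg.
Category OX quantity: three 750 g packs = 2.25 kg.
Category OX is Forbidden by passenger aircraft.
Category TX and Category OX may not share an outer package.

No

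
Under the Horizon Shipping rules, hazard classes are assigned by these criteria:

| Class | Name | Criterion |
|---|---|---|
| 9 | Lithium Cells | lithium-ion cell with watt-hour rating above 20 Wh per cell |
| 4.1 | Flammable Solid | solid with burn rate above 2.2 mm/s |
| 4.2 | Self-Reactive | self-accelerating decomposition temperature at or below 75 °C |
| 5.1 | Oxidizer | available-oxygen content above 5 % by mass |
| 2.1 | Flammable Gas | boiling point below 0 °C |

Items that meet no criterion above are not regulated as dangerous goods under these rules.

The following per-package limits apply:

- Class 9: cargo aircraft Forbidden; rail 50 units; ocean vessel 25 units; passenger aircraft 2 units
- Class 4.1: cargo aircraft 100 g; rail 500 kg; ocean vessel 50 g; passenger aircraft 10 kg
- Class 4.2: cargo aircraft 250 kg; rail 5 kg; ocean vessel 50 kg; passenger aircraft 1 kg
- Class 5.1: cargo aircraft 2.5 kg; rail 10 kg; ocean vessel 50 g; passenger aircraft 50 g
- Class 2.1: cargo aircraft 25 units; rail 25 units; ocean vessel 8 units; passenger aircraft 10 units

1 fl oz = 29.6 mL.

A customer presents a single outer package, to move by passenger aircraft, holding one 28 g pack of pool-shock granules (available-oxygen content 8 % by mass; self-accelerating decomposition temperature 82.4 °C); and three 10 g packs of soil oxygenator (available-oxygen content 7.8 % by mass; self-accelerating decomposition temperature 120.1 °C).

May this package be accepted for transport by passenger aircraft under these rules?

Available-oxygen content 8 % by mass meets the Class 5.1 criterion (Oxidizer), so the pool-shock granules are Class 5.1.
The soil oxygenator has available-oxygen content 7.8 % by mass, which is > 5 % by mass, so it is Class 5.1 (Oxidizer).
Class 5.1 net quantity: 28 g + (three 10 g packs = 30 g) = 58 g.
58 g > 50 g (passenger aircraft limit, Class 5.1) — over the limit.

No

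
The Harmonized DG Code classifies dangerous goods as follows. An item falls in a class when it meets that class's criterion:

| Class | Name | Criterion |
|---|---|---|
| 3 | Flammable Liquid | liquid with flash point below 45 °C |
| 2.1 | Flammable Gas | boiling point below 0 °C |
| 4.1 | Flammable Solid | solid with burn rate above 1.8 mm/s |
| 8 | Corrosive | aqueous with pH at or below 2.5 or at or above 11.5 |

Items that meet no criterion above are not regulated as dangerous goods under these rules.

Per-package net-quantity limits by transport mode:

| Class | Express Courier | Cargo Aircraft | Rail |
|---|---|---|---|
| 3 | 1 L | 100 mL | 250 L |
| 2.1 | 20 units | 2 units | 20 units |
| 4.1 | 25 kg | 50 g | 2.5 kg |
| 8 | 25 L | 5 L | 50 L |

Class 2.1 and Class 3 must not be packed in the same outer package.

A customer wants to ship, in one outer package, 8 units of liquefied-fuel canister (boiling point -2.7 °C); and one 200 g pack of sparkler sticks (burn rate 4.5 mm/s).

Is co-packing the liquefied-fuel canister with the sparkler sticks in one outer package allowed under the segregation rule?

With boiling point -2.7 °C (< 0 °C), the liquefied-fuel canister falls in Class 2.1.
Sparkler sticks: burn rate 4.5 mm/s > 1.8 mm/s → Class 4.1 (Flammable Solid).
No segregation rule bars Class 2.1 with Class 4.1.

Yes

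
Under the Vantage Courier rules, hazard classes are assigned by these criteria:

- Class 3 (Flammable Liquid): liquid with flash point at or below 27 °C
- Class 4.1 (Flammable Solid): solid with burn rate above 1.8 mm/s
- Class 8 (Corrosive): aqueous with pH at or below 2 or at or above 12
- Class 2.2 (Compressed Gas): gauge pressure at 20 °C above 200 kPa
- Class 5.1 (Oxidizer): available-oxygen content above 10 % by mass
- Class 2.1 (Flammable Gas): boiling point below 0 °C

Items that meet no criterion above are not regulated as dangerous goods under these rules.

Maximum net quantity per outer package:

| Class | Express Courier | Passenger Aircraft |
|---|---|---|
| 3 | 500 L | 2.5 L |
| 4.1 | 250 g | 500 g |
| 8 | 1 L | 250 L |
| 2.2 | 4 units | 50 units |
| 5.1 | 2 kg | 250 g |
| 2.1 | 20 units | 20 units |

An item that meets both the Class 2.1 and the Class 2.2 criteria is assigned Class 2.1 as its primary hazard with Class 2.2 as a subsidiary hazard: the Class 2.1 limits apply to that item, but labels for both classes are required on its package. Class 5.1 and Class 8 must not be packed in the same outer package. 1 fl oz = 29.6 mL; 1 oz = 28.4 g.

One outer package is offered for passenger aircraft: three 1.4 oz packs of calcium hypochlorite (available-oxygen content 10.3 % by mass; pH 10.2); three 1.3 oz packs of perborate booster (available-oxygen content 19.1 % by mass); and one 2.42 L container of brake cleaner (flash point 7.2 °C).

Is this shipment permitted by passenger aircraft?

Calcium hypochlorite: available-oxygen content 10.3 % by mass > 10 % by mass → Class 5.1 (Oxidizer).
Available-oxygen content 19.1 % by mass meets the Class 5.1 criterion (Oxidizer), so the perborate booster is Class 5.1.
Flash point 7.2 °C meets the Class 3 criterion (Flammable Liquid), so the brake cleaner is Class 3.
Class 5.1 net quantity: (three 1.4 oz packs = 119.28 g) + (three 1.3 oz packs = 110.76 g) = 230.04 g.
That is within the Class 5.1 passenger aircraft limit of 250 g.
Class 3 quantity: 2.42 L.
2.42 L ≤ 2.5 L (passenger aircraft limit, Class 3) — within limit.
The segregation rule (Class 5.1 with Class 8) does not apply to Class 5.1 with Class 3.
Every hazard class is within its passenger aircraft limit and no segregation rule is violated.

Yes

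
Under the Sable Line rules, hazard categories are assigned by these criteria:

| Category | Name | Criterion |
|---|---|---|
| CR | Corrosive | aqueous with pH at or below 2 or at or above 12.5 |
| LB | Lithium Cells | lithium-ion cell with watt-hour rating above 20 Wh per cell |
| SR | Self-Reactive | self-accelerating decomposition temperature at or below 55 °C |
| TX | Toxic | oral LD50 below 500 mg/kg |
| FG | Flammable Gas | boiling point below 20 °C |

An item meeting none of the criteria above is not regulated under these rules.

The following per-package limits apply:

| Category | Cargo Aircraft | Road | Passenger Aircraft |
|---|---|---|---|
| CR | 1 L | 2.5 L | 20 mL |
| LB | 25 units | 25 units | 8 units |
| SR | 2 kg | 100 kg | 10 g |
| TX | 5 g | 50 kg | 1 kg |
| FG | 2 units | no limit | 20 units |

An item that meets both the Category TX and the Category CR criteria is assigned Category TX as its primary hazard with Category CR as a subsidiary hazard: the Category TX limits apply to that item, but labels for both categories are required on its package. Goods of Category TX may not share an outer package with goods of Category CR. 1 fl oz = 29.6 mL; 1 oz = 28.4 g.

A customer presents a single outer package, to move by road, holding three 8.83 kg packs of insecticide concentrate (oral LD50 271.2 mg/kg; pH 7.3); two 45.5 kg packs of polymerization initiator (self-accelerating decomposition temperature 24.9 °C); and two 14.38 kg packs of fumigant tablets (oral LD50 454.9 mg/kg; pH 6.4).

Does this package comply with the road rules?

The insecticide concentrate has oral LD50 271.2 mg/kg, which is < 500 mg/kg, so it is Category TX (Toxic).
Self-accelerating decomposition temperature 24.9 °C meets the Category SR criterion (Self-Reactive), so the polymerization initiator is Category SR.
The fumigant tablets have oral LD50 454.9 mg/kg, which is < 500 mg/kg, so they are Category TX (Toxic).
Category TX net quantity: (three 8.83 kg packs = 26.49 kg) + (two 14.38 kg packs = 28.76 kg) = 55.25 kg.
55.25 kg > 50 kg (road limit, Category TX) — over the limit.
Category SR quantity: two 45.5 kg packs = 91 kg.
91 kg ≤ 100 kg (road limit, Category SR) — within limit.
The segregation rule (Category TX with Category CR) does not apply to Category TX with Category SR.

No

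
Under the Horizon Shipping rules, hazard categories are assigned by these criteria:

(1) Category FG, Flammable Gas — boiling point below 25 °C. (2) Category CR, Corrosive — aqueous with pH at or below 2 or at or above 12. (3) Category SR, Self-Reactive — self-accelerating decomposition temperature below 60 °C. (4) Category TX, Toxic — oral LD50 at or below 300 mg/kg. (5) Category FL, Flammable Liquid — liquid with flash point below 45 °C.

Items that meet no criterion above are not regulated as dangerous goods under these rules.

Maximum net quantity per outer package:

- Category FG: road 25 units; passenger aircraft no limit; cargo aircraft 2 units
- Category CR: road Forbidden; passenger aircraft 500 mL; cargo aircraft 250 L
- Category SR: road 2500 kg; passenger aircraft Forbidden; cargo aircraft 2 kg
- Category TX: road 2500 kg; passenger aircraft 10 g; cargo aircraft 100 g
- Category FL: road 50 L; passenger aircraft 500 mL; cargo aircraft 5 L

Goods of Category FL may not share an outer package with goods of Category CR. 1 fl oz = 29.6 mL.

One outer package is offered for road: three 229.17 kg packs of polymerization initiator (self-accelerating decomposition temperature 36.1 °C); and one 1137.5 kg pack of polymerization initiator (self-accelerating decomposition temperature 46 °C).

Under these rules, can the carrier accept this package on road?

With self-accelerating decomposition temperature 36.1 °C (< 60 °C), the polymerization initiator falls in Category SR.
The polymerization initiator has self-accelerating decomposition temperature 46 °C, which is < 60 °C, so it is Category SR (Self-Reactive).
Category SR net quantity: (three 229.17 kg packs = 687.51 kg) + 1137.5 kg = 1825.01 kg.
1825.01 kg ≤ 2500 kg (road limit, Category SR) — within limit.

Yes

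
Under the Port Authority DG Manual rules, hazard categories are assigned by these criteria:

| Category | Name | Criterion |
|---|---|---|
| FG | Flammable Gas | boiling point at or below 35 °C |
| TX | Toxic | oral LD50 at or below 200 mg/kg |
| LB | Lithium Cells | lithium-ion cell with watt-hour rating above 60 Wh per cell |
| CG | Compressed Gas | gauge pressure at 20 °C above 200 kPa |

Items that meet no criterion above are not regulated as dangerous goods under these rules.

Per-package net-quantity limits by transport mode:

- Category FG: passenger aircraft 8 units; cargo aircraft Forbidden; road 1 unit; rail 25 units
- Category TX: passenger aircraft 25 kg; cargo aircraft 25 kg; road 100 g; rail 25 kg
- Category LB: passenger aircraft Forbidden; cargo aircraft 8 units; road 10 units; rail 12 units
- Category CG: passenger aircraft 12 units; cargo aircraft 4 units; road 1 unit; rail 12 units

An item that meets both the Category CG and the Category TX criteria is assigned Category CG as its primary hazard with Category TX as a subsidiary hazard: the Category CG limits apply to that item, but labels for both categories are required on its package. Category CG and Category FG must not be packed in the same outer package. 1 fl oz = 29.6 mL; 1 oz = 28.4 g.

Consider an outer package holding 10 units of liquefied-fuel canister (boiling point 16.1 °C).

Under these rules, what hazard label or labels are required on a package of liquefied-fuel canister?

Category FG

Boiling point 16.1 °C meets the Category FG criterion (Flammable Gas), so the liquefied-fuel canister is Category FG.
Only the Category FG label is required.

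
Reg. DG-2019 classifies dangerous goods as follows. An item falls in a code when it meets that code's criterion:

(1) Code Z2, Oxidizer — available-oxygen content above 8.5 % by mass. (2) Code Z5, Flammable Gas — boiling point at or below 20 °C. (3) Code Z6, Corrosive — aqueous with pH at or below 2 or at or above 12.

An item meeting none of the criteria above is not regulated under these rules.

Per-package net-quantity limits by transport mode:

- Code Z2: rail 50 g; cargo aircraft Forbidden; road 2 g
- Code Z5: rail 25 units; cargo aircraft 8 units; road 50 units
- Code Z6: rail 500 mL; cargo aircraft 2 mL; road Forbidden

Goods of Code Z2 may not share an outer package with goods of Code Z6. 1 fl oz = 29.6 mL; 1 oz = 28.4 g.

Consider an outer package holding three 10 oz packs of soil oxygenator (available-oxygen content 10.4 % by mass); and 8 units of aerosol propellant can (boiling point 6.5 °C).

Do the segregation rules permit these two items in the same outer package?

Yes

Soil oxygenator: available-oxygen content 10.4 % by mass > 8.5 % by mass → Code Z2 (Oxidizer).
With boiling point 6.5 °C (≤ 20 °C), the aerosol propellant can falls in Code Z5.
No segregation rule bars Code Z2 with Code Z5.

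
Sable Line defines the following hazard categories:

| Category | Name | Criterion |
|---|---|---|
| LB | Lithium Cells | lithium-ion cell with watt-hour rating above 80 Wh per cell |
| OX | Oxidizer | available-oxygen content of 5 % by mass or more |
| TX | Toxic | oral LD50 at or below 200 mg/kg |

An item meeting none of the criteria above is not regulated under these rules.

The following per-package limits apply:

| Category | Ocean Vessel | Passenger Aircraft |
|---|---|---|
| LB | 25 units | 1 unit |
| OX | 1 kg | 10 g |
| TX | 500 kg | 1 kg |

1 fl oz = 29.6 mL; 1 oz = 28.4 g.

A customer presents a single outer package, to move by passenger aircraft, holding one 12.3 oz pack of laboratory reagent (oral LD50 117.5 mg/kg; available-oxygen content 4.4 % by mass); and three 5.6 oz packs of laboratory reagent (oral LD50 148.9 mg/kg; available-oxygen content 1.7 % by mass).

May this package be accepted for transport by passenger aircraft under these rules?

Oral LD50 117.5 mg/kg meets the Category TX criterion (Toxic), so the laboratory reagent is Category TX.
Laboratory reagent: oral LD50 148.9 mg/kg ≤ 200 mg/kg → Category TX (Toxic).
Category TX net quantity: (one 12.3 oz pack = 349.32 g) + (three 5.6 oz packs = 477.12 g) = 826.44 g.
826.44 g is within the passenger aircraft limit of 1 kg for Category TX.

Yes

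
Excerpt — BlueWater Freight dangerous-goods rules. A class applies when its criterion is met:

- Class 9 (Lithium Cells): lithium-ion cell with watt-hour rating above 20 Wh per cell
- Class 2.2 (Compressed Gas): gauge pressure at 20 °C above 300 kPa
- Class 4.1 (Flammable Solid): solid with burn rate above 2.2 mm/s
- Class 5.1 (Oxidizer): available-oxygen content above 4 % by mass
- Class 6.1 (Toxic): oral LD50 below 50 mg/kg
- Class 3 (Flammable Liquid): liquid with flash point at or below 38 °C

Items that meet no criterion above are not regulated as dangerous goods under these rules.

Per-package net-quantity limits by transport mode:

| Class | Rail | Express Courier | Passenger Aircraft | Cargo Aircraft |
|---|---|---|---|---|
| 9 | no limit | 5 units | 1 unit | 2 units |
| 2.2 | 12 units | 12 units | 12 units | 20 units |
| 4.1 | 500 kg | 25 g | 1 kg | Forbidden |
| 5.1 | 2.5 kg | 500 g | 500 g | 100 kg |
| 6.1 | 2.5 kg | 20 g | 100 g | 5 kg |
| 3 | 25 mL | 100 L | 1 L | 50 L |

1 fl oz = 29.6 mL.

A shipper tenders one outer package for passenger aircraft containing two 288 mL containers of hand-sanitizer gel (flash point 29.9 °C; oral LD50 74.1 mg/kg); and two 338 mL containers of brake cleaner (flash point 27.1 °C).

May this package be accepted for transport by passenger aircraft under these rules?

No

Hand-sanitizer gel: flash point 29.9 °C ≤ 38 °C → Class 3 (Flammable Liquid).
Flash point 27.1 °C meets the Class 3 criterion (Flammable Liquid), so the brake cleaner is Class 3.
Class 3 net quantity: (two 288 mL containers = 576 mL) + (two 338 mL containers = 676 mL) = 1.252 L.
1.252 L > 1 L (passenger aircraft limit, Class 3) — over the limit.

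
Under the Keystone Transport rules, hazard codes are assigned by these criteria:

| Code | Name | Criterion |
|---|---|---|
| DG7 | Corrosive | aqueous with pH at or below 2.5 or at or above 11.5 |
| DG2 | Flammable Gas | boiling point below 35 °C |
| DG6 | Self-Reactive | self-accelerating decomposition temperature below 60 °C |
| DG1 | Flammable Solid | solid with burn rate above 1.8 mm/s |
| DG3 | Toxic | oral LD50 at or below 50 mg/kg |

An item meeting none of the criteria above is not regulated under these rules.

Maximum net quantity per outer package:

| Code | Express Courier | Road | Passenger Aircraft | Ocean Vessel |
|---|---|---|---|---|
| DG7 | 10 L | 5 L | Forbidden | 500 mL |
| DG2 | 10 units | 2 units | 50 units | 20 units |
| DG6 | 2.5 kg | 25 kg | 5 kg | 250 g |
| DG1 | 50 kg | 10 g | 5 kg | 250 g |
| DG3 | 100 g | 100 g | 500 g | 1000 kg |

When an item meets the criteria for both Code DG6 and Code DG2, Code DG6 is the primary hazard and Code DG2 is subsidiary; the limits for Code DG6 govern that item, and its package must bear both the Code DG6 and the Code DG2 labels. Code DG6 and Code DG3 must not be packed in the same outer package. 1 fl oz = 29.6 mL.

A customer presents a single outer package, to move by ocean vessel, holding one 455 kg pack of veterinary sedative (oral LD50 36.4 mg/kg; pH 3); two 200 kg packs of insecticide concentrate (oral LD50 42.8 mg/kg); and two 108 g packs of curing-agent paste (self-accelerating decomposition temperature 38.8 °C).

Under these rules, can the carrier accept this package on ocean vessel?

No

Veterinary sedative: oral LD50 36.4 mg/kg ≤ 50 mg/kg → Code DG3 (Toxic).
The insecticide concentrate has oral LD50 42.8 mg/kg, which is ≤ 50 mg/kg, so it is Code DG3 (Toxic).
Self-accelerating decomposition temperature 38.8 °C meets the Code DG6 criterion (Self-Reactive), so the curing-agent paste is Code DG6.
Code DG6 quantity: two 108 g packs = 216 g.
216 g ≤ 250 g (ocean vessel limit, Code DG6) — within limit.
Total Code DG3: 455 kg + (two 200 kg packs = 400 kg) = 855 kg.
855 kg is within the ocean vessel limit of 1000 kg for Code DG3.
Code DG6 and Code DG3 may not share an outer package.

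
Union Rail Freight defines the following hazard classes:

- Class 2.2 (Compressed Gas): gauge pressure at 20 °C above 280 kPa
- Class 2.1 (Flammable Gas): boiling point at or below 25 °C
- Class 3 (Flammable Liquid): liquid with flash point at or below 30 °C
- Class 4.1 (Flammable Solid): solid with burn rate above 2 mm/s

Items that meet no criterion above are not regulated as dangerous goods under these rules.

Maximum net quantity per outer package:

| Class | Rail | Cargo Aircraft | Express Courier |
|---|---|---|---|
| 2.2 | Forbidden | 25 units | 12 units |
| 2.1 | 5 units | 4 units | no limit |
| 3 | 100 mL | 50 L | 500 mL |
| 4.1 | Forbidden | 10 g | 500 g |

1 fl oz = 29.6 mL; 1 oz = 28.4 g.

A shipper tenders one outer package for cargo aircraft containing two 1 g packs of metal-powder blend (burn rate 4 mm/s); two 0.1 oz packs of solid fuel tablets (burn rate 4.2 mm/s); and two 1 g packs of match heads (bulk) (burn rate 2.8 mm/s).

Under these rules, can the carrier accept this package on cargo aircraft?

Yes

Burn rate 4 mm/s meets the Class 4.1 criterion (Flammable Solid), so the metal-powder blend is Class 4.1.
Solid fuel tablets: burn rate 4.2 mm/s > 2 mm/s → Class 4.1 (Flammable Solid).
Burn rate 2.8 mm/s meets the Class 4.1 criterion (Flammable Solid), so the match heads (bulk) are Class 4.1.
Total Class 4.1: (two 1 g packs = 2 g) + (two 0.1 oz packs = 5.68 g) + (two 1 g packs = 2 g) = 9.68 g.
That is within the Class 4.1 cargo aircraft limit of 10 g.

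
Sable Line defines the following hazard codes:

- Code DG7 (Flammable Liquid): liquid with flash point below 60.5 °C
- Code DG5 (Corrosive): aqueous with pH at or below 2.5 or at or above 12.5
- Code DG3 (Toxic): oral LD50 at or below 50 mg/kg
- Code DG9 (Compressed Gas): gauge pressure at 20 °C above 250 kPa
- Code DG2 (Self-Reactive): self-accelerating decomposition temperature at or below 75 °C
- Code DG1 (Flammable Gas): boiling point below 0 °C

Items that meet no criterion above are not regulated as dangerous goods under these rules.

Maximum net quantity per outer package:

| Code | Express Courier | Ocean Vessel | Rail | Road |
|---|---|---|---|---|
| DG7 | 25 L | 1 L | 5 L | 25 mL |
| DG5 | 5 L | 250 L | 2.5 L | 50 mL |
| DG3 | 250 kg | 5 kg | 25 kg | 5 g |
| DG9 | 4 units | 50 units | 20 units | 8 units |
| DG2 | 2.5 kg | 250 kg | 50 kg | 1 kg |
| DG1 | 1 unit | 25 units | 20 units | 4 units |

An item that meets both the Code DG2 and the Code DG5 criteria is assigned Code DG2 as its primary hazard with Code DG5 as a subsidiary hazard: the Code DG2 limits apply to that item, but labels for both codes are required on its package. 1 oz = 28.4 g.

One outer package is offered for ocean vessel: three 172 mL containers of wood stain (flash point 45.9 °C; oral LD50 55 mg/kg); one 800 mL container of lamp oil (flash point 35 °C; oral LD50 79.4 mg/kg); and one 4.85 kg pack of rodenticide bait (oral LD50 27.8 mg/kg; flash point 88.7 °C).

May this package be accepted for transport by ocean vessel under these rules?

No

The wood stain has flash point 45.9 °C, which is < 60.5 °C, so it is Code DG7 (Flammable Liquid).
Lamp oil: flash point 35 °C < 60.5 °C → Code DG7 (Flammable Liquid).
Oral LD50 27.8 mg/kg meets the Code DG3 criterion (Toxic), so the rodenticide bait is Code DG3.
Code DG7 net quantity: (three 172 mL containers = 516 mL) + 800 mL = 1.316 L.
1.316 L exceeds the ocean vessel limit of 1 L for Code DG7.
Code DG3 quantity: 4.85 kg.
4.85 kg is within the ocean vessel limit of 5 kg for Code DG3.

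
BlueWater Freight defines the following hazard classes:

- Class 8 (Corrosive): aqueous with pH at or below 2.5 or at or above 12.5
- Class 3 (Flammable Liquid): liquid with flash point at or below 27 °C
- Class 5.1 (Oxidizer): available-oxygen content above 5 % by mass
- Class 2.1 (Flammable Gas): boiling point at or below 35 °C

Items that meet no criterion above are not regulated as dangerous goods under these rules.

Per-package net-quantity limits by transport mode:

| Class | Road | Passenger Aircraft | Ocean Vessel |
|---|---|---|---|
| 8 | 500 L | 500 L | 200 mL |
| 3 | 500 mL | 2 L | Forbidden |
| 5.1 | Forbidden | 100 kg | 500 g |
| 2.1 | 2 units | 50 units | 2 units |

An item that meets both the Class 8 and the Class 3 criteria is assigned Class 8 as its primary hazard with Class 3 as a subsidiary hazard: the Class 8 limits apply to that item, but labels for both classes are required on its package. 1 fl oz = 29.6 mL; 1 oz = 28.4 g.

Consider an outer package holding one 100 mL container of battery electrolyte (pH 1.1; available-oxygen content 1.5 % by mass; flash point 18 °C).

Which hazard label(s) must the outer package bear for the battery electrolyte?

Class 3 and 8

pH 1.1 meets the Class 8 criterion (Corrosive), so the battery electrolyte is Class 8.
The battery electrolyte has flash point 18 °C, which is ≤ 27 °C, so it is Class 3 (Flammable Liquid).
By the precedence rule Class 8 is primary and Class 3 is subsidiary, and that rule requires both labels on the package.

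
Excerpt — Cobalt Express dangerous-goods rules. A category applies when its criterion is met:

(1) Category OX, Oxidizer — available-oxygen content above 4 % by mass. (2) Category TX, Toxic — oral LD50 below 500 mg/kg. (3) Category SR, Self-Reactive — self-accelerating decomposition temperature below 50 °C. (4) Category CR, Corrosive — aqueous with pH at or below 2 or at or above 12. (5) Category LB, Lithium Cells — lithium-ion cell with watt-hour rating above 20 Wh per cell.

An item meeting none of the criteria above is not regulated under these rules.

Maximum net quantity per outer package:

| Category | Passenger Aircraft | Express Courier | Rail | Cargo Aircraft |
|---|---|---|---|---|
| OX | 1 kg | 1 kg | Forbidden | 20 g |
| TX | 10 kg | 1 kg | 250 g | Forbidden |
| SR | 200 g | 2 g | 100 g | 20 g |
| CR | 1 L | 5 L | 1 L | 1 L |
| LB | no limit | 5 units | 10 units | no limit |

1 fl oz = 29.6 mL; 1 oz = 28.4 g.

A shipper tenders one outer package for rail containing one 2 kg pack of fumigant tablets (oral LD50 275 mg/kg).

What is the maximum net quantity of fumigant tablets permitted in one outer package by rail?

250 g

Oral LD50 275 mg/kg meets the Category TX criterion (Toxic), so the fumigant tablets are Category TX.
The rail limit for Category TX is 250 g.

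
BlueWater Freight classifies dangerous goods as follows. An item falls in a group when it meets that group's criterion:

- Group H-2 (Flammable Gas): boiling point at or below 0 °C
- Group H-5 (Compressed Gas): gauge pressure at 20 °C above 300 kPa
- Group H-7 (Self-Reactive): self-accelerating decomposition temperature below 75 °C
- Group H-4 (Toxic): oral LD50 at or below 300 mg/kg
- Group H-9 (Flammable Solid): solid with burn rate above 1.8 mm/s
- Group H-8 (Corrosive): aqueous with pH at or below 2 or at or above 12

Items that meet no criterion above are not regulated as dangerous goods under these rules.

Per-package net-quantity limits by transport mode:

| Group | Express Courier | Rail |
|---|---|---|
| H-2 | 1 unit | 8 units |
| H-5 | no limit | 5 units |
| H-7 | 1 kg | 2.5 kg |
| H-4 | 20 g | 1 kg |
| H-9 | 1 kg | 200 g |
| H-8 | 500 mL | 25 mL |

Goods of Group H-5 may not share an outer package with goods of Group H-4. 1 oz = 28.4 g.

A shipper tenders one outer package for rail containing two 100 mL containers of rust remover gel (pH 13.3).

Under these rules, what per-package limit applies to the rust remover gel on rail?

pH 13.3 meets the Group H-8 criterion (Corrosive), so the rust remover gel is Group H-8.
The rail limit for Group H-8 is 25 mL.

25 mL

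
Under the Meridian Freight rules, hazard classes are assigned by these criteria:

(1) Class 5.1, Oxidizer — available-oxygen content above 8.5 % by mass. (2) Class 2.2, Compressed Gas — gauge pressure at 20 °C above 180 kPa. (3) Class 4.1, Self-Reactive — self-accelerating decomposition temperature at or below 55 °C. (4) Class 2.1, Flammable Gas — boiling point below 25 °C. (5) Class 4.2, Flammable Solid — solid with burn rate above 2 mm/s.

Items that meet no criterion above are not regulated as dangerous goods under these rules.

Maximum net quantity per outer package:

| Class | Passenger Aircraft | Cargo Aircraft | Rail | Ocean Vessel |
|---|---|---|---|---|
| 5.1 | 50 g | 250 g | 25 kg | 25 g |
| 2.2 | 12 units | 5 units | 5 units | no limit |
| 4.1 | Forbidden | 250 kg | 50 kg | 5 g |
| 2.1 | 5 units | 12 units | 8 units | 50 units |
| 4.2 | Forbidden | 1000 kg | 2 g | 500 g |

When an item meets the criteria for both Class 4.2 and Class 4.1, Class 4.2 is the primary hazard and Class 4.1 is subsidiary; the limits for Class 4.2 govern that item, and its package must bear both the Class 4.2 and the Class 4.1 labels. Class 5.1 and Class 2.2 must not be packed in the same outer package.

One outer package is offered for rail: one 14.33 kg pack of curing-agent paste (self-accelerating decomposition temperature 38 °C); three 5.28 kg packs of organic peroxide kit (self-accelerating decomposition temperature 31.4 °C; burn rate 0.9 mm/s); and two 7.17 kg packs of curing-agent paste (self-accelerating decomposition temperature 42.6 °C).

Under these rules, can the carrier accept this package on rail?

With self-accelerating decomposition temperature 38 °C (≤ 55 °C), the curing-agent paste falls in Class 4.1.
The organic peroxide kit has self-accelerating decomposition temperature 31.4 °C, which is ≤ 55 °C, so it is Class 4.1 (Self-Reactive).
Curing-agent paste: self-accelerating decomposition temperature 42.6 °C ≤ 55 °C → Class 4.1 (Self-Reactive).
Total Class 4.1: 14.33 kg + (three 5.28 kg packs = 15.84 kg) + (two 7.17 kg packs = 14.34 kg) = 44.51 kg.
44.51 kg is within the rail limit of 50 kg for Class 4.1.

Yes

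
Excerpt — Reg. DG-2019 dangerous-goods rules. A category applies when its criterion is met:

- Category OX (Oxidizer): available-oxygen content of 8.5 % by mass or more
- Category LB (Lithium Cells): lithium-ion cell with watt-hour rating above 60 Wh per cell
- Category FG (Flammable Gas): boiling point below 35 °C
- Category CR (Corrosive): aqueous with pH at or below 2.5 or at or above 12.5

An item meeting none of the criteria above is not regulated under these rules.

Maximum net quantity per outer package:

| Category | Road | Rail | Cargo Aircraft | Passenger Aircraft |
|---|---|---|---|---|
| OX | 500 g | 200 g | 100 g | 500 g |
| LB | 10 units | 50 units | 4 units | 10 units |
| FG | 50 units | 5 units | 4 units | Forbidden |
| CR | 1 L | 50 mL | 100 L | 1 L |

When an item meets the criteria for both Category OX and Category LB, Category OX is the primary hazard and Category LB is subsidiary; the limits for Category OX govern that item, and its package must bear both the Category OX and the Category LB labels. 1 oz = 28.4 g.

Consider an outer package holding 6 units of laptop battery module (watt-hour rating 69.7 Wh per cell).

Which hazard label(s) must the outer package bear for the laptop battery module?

Category LB

Watt-hour rating 69.7 Wh per cell meets the Category LB criterion (Lithium Cells), so the laptop battery module is Category LB.
Only the Category LB label is required.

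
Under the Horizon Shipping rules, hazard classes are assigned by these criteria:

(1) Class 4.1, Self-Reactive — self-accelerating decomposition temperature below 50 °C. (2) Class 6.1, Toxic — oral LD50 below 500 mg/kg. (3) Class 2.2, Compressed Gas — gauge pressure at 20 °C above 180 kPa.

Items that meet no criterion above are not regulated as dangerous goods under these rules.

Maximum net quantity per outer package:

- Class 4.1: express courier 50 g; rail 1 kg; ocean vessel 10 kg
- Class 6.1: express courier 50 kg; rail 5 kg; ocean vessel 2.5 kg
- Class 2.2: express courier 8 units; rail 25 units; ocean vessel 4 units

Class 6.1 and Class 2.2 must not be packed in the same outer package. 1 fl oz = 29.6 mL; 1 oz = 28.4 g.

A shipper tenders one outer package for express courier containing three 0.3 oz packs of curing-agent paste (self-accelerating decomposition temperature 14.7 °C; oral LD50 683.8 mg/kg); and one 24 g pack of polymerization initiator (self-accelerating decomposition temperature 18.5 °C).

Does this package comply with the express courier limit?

With self-accelerating decomposition temperature 14.7 °C (< 50 °C), the curing-agent paste falls in Class 4.1.
Self-accelerating decomposition temperature 18.5 °C meets the Class 4.1 criterion (Self-Reactive), so the polymerization initiator is Class 4.1.
Total Class 4.1: (three 0.3 oz packs = 25.56 g) + 24 g = 49.56 g.
49.56 g is within the express courier limit of 50 g for Class 4.1.

Yes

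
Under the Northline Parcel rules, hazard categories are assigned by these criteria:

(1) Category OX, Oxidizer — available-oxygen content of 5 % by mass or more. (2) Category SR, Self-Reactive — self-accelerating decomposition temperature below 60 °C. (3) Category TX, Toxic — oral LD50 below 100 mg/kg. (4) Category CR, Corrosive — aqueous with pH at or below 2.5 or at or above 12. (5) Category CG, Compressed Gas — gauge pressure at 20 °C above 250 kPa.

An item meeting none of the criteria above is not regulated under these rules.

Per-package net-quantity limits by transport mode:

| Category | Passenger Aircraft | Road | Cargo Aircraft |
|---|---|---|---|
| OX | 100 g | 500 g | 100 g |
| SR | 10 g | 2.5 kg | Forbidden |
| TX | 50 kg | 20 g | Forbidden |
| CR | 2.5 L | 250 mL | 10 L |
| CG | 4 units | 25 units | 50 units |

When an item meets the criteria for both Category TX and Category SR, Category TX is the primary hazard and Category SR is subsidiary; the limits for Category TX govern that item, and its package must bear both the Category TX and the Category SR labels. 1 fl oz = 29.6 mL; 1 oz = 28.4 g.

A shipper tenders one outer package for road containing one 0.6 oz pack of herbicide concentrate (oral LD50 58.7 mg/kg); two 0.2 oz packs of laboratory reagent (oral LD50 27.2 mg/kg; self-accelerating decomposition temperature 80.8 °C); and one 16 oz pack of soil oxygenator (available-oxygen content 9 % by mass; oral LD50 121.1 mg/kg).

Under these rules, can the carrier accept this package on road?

No

Herbicide concentrate: oral LD50 58.7 mg/kg < 100 mg/kg → Category TX (Toxic).
Laboratory reagent: oral LD50 27.2 mg/kg < 100 mg/kg → Category TX (Toxic).
Available-oxygen content 9 % by mass meets the Category OX criterion (Oxidizer), so the soil oxygenator is Category OX.
Total Category TX: (one 0.6 oz pack = 17.04 g) + (two 0.2 oz packs = 11.36 g) = 28.4 g.
28.4 g > 20 g (road limit, Category TX) — over the limit.
Category OX quantity: one 16 oz pack = 454.4 g.
That is within the Category OX road limit of 500 g.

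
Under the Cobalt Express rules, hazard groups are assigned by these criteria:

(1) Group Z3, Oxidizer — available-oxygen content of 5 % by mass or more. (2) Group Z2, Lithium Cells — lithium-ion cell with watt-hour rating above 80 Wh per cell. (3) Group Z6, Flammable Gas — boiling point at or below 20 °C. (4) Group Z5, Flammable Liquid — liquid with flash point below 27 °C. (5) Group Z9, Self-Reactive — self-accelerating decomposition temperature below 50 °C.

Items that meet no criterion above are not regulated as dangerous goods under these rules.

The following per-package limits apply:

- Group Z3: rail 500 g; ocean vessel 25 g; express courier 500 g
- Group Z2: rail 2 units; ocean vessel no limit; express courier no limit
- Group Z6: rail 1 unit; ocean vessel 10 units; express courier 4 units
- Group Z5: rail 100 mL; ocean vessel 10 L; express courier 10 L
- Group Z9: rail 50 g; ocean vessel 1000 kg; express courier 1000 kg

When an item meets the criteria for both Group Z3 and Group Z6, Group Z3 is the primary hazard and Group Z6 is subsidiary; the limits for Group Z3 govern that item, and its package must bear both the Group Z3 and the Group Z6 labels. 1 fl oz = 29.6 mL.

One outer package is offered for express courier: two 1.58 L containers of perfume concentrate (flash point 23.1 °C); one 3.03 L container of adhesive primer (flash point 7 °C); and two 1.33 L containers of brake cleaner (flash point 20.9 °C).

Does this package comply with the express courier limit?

Yes

Flash point 23.1 °C meets the Group Z5 criterion (Flammable Liquid), so the perfume concentrate is Group Z5.
The adhesive primer has flash point 7 °C, which is < 27 °C, so it is Group Z5 (Flammable Liquid).
The brake cleaner has flash point 20.9 °C, which is < 27 °C, so it is Group Z5 (Flammable Liquid).
Group Z5 net quantity: (two 1.58 L containers = 3.16 L) + 3.03 L + (two 1.33 L containers = 2.66 L) = 8.85 L.
8.85 L is within the express courier limit of 10 L for Group Z5.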